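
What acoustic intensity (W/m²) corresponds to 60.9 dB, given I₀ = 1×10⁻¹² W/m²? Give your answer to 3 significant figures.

I/I₀ = 10^(60.9/10) = 1.23e+06, so I = 1.23e+06 × 10⁻¹² W/m².

1.23e-06 W/m²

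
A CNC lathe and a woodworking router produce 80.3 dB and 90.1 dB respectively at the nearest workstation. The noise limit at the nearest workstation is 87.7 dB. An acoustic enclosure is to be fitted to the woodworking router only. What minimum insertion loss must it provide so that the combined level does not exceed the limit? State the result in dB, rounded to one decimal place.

3.3 dB

Fixed contribution from the other source: Σ 10^(L/10) = 10^(80.3/10) = 1.072e+08 (80.30 dB).
The limit corresponds to 10^(87.7/10) = 5.888e+08; subtracting the fixed part leaves 4.817e+08 for the woodworking router, i.e. 86.83 dB.
So the woodworking router must be reduced from 90.1 to 86.83 dB: IL = 3.27 dB.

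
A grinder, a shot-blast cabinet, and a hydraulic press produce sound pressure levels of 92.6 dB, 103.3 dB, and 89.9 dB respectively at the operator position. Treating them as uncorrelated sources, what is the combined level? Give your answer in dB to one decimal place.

Incoherent sources combine by intensity addition: L_total = 10·log₁₀(Σ 10^(L_i/10)).
Σ 10^(L/10) = 10^(92.6/10) + 10^(103.3/10) + 10^(89.9/10) = 2.418e+10.
L_total = 10·log₁₀(2.418e+10) = 103.83 dB.

103.8 dB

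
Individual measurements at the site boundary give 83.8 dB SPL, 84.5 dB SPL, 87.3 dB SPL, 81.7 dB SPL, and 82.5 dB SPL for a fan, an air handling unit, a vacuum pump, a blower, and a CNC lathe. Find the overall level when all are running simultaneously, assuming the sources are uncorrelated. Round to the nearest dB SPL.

For uncorrelated sources the intensities add, so convert each level to linear form, sum, and take 10·log₁₀ of the total.
Σ 10^(L/10) = 10^(83.8/10) + 10^(84.5/10) + 10^(87.3/10) + 10^(81.7/10) + 10^(82.5/10) = 1.384e+09.
L_total = 10·log₁₀(1.384e+09) = 91.41 dB SPL.

91 dB SPL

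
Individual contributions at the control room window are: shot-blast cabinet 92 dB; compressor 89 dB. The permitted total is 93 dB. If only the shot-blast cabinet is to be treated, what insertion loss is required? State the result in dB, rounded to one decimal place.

1.2 dB

Everything except the shot-blast cabinet sums to 10^(89/10) = 7.943e+08 in linear terms, 89.00 dB.
To meet 93 dB overall, the treated shot-blast cabinet may contribute at most 10^(93/10) − 7.943e+08 = 1.201e+09, i.e. 90.80 dB.
Required insertion loss = 92 − 90.80 = 1.20 dB.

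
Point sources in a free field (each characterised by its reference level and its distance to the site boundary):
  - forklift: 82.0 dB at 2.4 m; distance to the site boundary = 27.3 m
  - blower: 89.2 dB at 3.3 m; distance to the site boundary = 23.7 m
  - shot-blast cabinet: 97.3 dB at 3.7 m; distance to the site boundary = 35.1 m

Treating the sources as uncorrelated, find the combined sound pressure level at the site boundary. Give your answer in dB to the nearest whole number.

Apply inverse-square spreading to bring every level to the receiver, then sum 10^(L/10).
forklift: 82.0 − 20·log₁₀(27.3/2.4) = 82.0 − 21.12 = 60.88 dB.
blower: 89.2 − 20·log₁₀(23.7/3.3) = 89.2 − 17.12 = 72.08 dB.
shot-blast cabinet: 97.3 − 20·log₁₀(35.1/3.7) = 97.3 − 19.54 = 77.76 dB.
Σ 10^(L/10) = 7.703e+07 → L_total = 10·log₁₀(7.703e+07) = 78.87 dB.

79 dB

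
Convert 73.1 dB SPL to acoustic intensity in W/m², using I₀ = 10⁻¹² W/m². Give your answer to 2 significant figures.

L = 10·log₁₀(I/I₀) ⇒ I = I₀·10^(L/10) = 10⁻¹² × 10^7.31.

2.0e-05 W/m²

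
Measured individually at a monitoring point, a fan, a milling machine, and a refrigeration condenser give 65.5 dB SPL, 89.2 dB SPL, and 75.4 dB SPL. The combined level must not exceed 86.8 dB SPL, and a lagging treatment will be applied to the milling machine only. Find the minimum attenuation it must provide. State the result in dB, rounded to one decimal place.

2.8 dB

The untreated sources together contribute 10^(65.5/10) + 10^(75.4/10) = 3.822e+07, i.e. 75.82 dB SPL.
The limit corresponds to 10^(86.8/10) = 4.786e+08; subtracting the fixed part leaves 4.404e+08 for the milling machine, i.e. 86.44 dB SPL.
So the milling machine must be reduced from 89.2 to 86.44 dB SPL: IL = 2.76 dB.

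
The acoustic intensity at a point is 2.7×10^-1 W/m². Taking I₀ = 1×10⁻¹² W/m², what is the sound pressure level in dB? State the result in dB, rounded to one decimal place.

114.3 dB

I/I₀ = 2.7×10^-1/10⁻¹² = 2.7×10^11, and L = 10·log₁₀(I/I₀).
L = 10·(0.4314 + 11) = 114.31 dB.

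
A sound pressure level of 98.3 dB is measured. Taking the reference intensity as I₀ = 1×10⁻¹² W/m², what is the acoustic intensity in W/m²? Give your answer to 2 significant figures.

0.0068 W/m²

I = I₀·10^(L/10) = 10⁻¹² × 10^(98.3/10) = 10^(-2.170).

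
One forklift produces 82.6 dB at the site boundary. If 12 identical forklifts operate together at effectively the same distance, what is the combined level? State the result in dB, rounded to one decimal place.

93.4 dB

L_total = L₁ + 10·log₁₀ N for N identical incoherent sources.
L_total = 82.6 + 10·log₁₀(12) = 82.6 + 10.792 = 93.39 dB.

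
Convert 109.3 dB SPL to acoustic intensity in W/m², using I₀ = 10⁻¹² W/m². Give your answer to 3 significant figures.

I = I₀·10^(L/10) = 10⁻¹² × 10^(109.3/10) = 10^(-1.070).

0.0851 W/m²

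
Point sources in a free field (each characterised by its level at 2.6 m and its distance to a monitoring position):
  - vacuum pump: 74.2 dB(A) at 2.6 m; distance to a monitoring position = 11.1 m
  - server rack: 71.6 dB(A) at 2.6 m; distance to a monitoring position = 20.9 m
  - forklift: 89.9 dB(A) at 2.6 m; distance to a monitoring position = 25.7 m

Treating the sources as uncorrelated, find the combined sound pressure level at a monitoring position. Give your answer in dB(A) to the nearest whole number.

71 dB(A)

Propagate each source to the receiver with L = L_ref − 20·log₁₀(r/r_ref), then add intensities.
vacuum pump: 74.2 − 20·log₁₀(11.1/2.6) = 74.2 − 12.61 = 61.59 dB(A).
server rack: 71.6 − 20·log₁₀(20.9/2.6) = 71.6 − 18.10 = 53.50 dB(A).
forklift: 89.9 − 20·log₁₀(25.7/2.6) = 89.9 − 19.90 = 70.00 dB(A).
Σ 10^(L/10) = 1.167e+07 → L_total = 10·log₁₀(1.167e+07) = 70.67 dB(A).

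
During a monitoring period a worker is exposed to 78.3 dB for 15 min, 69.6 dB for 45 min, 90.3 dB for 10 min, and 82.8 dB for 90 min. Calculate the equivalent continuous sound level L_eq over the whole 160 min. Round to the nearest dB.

Weight each interval's intensity by its duration and average over T = 160 min:
Σ tᵢ·10^(Lᵢ/10) = 15·10^(78.3/10) + 45·10^(69.6/10) + 10·10^(90.3/10) + 90·10^(82.8/10) = 2.929e+10.
L_eq = 10·log₁₀(2.929e+10/160) = 82.63 dB.

83 dB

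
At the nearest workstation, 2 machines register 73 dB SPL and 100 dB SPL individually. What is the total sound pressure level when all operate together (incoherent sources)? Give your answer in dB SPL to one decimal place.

Incoherent sources combine by intensity addition: L_total = 10·log₁₀(Σ 10^(L_i/10)).
Σ 10^(L/10) = 10^(73/10) + 10^(100/10) = 1.002e+10.
L_total = 10·log₁₀(1.002e+10) = 100.01 dB SPL.

100.0 dB SPL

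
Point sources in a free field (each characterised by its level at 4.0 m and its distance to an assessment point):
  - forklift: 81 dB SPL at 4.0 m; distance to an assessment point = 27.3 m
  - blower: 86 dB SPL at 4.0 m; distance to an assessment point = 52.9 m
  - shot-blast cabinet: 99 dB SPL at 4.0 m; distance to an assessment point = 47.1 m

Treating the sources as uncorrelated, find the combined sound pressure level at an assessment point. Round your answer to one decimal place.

77.9 dB SPL

First find each source's level at the receiver (point-source: −20·log₁₀(r/r_ref)), then combine on an intensity basis.
forklift: 81 − 20·log₁₀(27.3/4.0) = 81 − 16.68 = 64.32 dB SPL.
blower: 86 − 20·log₁₀(52.9/4.0) = 86 − 22.43 = 63.57 dB SPL.
shot-blast cabinet: 99 − 20·log₁₀(47.1/4.0) = 99 − 21.42 = 77.58 dB SPL.
Σ 10^(L/10) = 6.227e+07 → L_total = 10·log₁₀(6.227e+07) = 77.94 dB SPL.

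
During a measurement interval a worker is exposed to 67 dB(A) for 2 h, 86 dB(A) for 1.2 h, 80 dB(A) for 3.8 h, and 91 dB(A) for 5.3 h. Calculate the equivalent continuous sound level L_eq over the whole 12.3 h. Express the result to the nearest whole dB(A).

88 dB(A)

Weight each interval's intensity by its duration and average over T = 12.3 h:
Σ tᵢ·10^(Lᵢ/10) = 2·10^(67/10) + 1.2·10^(86/10) + 3.8·10^(80/10) + 5.3·10^(91/10) = 7.540e+09.
L_eq = 10·log₁₀(7.540e+09/12.3) = 87.87 dB(A).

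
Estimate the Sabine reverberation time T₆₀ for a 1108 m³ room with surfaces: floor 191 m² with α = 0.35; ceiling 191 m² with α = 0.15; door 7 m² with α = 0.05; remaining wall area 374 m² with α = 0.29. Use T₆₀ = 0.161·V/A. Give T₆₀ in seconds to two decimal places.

Summing Sᵢαᵢ: 191·0.35 + 191·0.15 + 7·0.05 + 374·0.29 = 204.31 m².
T₆₀ = 0.161 × 1108 / 204.31 = 0.873 s.

0.87 s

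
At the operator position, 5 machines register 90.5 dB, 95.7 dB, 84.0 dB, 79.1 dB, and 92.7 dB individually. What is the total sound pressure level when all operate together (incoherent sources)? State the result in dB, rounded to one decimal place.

For uncorrelated sources the intensities add, so convert each level to linear form, sum, and take 10·log₁₀ of the total.
Σ 10^(L/10) = 10^(90.5/10) + 10^(95.7/10) + 10^(84.0/10) + 10^(79.1/10) + 10^(92.7/10) = 7.032e+09.
L_total = 10·log₁₀(7.032e+09) = 98.47 dB.

98.5 dB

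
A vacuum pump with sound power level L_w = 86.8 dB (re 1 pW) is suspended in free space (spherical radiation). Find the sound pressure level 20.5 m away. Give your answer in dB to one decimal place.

The power spreads over a sphere of area 4π·r², so L_p = L_w − 10·log₁₀(4π·r²).
4π·r² = 5281 m², 10·log₁₀ of that is 37.227 dB.
L_p = 86.8 − 37.227 = 49.57 dB.

49.6 dB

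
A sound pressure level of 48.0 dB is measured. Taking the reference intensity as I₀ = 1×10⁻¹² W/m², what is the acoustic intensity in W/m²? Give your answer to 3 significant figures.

6.31e-08 W/m²

I = I₀·10^(L/10) = 10⁻¹² × 10^(48.0/10) = 10^(-7.200).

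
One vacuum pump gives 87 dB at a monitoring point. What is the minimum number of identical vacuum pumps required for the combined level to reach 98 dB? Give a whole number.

The shortfall is 98 − 87 = 11.0 dB, and N units add 10·log₁₀ N, so need 10·log₁₀ N ≥ 11.0.
N ≥ 10^(11.0/10) = 12.589, so N = 13.

13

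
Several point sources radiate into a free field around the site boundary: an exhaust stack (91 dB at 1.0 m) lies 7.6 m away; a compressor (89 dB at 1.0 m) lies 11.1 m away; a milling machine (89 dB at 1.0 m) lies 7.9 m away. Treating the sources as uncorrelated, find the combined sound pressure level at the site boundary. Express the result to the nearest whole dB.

First find each source's level at the receiver (point-source: −20·log₁₀(r/r_ref)), then combine on an intensity basis.
exhaust stack: 91 − 20·log₁₀(7.6/1.0) = 91 − 17.62 = 73.38 dB.
compressor: 89 − 20·log₁₀(11.1/1.0) = 89 − 20.91 = 68.09 dB.
milling machine: 89 − 20·log₁₀(7.9/1.0) = 89 − 17.95 = 71.05 dB.
Σ 10^(L/10) = 4.097e+07 → L_total = 10·log₁₀(4.097e+07) = 76.12 dB.

76 dB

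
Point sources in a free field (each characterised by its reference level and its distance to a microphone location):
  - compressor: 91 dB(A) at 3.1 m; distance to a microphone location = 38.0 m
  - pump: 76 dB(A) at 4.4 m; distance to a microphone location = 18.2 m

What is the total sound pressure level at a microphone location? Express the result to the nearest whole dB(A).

Propagate each source to the receiver with L = L_ref − 20·log₁₀(r/r_ref), then add intensities.
compressor: 91 − 20·log₁₀(38.0/3.1) = 91 − 21.77 = 69.23 dB(A).
pump: 76 − 20·log₁₀(18.2/4.4) = 76 − 12.33 = 63.67 dB(A).
Σ 10^(L/10) = 1.071e+07 → L_total = 10·log₁₀(1.071e+07) = 70.30 dB(A).

70 dB(A)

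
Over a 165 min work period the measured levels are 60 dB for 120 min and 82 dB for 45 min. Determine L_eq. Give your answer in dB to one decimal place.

76.4 dB

L_eq = 10·log₁₀[(1/T)·Σ tᵢ·10^(Lᵢ/10)] with T = 165 min.
Σ tᵢ·10^(Lᵢ/10) = 120·10^(60/10) + 45·10^(82/10) = 7.252e+09.
L_eq = 10·log₁₀(7.252e+09/165) = 76.43 dB.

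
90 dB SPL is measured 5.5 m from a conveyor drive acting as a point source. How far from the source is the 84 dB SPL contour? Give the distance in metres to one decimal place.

11.0 m

Point-source spreading drops the level by 20·log₁₀(r₂/r₁); inverting, r₂/r₁ = 10^(ΔL/20).
r₂ = 5.5·10^((90−84)/20) = 5.5·10^(6.0/20) = 10.97 m.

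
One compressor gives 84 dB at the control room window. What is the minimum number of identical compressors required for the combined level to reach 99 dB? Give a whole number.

32

The shortfall is 99 − 84 = 15.0 dB, and N units add 10·log₁₀ N, so need 10·log₁₀ N ≥ 15.0.
N ≥ 10^(15.0/10) = 31.623, so N = 32.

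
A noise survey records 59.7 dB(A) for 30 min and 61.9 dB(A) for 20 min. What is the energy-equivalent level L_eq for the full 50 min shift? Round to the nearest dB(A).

Weight each interval's intensity by its duration and average over T = 50 min:
Σ tᵢ·10^(Lᵢ/10) = 30·10^(59.7/10) + 20·10^(61.9/10) = 5.897e+07.
L_eq = 10·log₁₀(5.897e+07/50) = 60.72 dB(A).

61 dB(A)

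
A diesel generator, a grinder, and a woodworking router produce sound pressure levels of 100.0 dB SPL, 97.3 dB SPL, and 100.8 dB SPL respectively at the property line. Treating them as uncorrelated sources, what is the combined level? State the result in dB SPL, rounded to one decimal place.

104.4 dB SPL

For uncorrelated sources the intensities add, so convert each level to linear form, sum, and take 10·log₁₀ of the total.
Σ 10^(L/10) = 10^(100.0/10) + 10^(97.3/10) + 10^(100.8/10) = 2.739e+10.
L_total = 10·log₁₀(2.739e+10) = 104.38 dB SPL.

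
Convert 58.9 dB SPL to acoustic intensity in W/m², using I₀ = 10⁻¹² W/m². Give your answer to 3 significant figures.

L = 10·log₁₀(I/I₀) ⇒ I = I₀·10^(L/10) = 10⁻¹² × 10^5.89.

7.76e-07 W/m²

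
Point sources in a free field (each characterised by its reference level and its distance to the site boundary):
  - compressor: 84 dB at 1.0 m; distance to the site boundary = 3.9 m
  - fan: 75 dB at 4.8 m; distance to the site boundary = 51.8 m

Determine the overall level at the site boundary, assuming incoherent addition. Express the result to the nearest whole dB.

Propagate each source to the receiver with L = L_ref − 20·log₁₀(r/r_ref), then add intensities.
compressor: 84 − 20·log₁₀(3.9/1.0) = 84 − 11.82 = 72.18 dB.
fan: 75 − 20·log₁₀(51.8/4.8) = 75 − 20.66 = 54.34 dB.
Σ 10^(L/10) = 1.679e+07 → L_total = 10·log₁₀(1.679e+07) = 72.25 dB.

72 dB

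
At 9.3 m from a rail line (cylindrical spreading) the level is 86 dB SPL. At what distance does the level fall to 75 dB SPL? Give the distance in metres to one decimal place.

117.1 m

The 11.0 dB drop corresponds to a distance ratio of 10^(11.0/10) for a line source.
r₂ = 9.3·10^((86−75)/10) = 9.3·10^(11.0/10) = 117.08 m.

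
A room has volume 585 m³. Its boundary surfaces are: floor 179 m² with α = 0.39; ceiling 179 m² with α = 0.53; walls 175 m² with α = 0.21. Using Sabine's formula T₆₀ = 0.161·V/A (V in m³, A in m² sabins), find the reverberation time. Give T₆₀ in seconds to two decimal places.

0.47 s

Total absorption A = 179·0.39 + 179·0.53 + 175·0.21 = 201.43 m² sabins.
T₆₀ = 0.161·V/A = 0.161·585/201.43 = 0.468 s.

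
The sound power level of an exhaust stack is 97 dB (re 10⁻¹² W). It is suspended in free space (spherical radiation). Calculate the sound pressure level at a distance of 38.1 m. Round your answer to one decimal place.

L_p = L_w − 10·log₁₀(4π·r²) with r = 38.1 m.
4π·r² = 1.824e+04 m², 10·log₁₀ of that is 42.611 dB.
L_p = 97 − 42.611 = 54.39 dB.

54.4 dB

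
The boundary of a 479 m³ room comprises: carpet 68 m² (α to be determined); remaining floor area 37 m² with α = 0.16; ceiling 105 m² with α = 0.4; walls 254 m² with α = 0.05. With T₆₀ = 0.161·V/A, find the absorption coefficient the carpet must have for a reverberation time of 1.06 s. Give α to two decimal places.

0.18

Required total absorption A = 0.161·479/1.06 = 72.75 m².
Absorption from the other surfaces = 37·0.16 + 105·0.4 + 254·0.05 = 60.62 m², so the carpet must supply 12.13 m² over 68 m².
α = 12.13/68 = 0.178.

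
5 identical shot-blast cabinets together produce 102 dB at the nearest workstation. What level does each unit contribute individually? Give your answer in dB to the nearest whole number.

95 dB

5 equal contributions raise the level by 10·log₁₀ 5 = 6.990 dB, so each unit alone gives 102 − 6.990.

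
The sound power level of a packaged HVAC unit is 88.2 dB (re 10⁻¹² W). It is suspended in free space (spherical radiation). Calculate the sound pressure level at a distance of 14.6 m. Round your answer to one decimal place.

The power spreads over a sphere of area 4π·r², so L_p = L_w − 10·log₁₀(4π·r²).
4π·r² = 2679 m², 10·log₁₀ of that is 34.279 dB.
L_p = 88.2 − 34.279 = 53.92 dB.

53.9 dB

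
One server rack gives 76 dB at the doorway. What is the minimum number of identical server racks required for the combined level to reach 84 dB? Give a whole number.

The shortfall is 84 − 76 = 8.0 dB, and N units add 10·log₁₀ N, so need 10·log₁₀ N ≥ 8.0.
N ≥ 10^(8.0/10) = 6.310, so N = 7.

7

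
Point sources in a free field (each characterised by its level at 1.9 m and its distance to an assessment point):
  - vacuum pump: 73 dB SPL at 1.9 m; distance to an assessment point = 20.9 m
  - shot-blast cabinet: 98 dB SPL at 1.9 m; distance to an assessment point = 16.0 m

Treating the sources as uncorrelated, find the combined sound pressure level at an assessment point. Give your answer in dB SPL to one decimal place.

79.5 dB SPL

Apply inverse-square spreading to bring every level to the receiver, then sum 10^(L/10).
vacuum pump: 73 − 20·log₁₀(20.9/1.9) = 73 − 20.83 = 52.17 dB SPL.
shot-blast cabinet: 98 − 20·log₁₀(16.0/1.9) = 98 − 18.51 = 79.49 dB SPL.
Σ 10^(L/10) = 8.914e+07 → L_total = 10·log₁₀(8.914e+07) = 79.50 dB SPL.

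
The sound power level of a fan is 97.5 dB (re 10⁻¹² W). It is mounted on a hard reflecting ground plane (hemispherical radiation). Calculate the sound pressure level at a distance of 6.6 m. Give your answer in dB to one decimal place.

L_p = L_w − 10·log₁₀(2π·r²) with r = 6.6 m.
2π·r² = 273.7 m², 10·log₁₀ of that is 24.373 dB.
L_p = 97.5 − 24.373 = 73.13 dB.

73.1 dB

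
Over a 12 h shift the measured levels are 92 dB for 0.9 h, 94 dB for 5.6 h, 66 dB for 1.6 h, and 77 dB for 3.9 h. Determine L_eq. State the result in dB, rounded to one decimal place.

L_eq = 10·log₁₀[(1/T)·Σ tᵢ·10^(Lᵢ/10)] with T = 12 h.
Σ tᵢ·10^(Lᵢ/10) = 0.9·10^(92/10) + 5.6·10^(94/10) + 1.6·10^(66/10) + 3.9·10^(77/10) = 1.569e+10.
L_eq = 10·log₁₀(1.569e+10/12) = 91.17 dB.

91.2 dB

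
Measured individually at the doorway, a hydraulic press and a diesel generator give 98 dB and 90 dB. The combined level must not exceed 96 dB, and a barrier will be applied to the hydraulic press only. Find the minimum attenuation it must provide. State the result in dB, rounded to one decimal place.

3.3 dB

Everything except the hydraulic press sums to 10^(90/10) = 1.000e+09 in linear terms, 90.00 dB.
To meet 96 dB overall, the treated hydraulic press may contribute at most 10^(96/10) − 1.000e+09 = 2.981e+09, i.e. 94.74 dB.
Required insertion loss = 98 − 94.74 = 3.26 dB.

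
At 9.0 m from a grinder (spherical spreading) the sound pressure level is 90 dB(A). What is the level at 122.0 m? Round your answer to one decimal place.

Point-source attenuation: ΔL = 20·log₁₀(r₂/r₁) = 20·log₁₀(122.0/9.0) = 22.642 dB.
L₂ = 90 − 20·log₁₀(122.0/9.0) = 90 − 22.642 = 67.36 dB(A).

67.4 dB(A)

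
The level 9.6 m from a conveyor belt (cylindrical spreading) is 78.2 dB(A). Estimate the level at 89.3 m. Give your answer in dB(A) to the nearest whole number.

Line-source attenuation: ΔL = 10·log₁₀(r₂/r₁) = 10·log₁₀(89.3/9.6) = 9.686 dB.
L₂ = 78.2 − 10·log₁₀(89.3/9.6) = 78.2 − 9.686 = 68.51 dB(A).

69 dB(A)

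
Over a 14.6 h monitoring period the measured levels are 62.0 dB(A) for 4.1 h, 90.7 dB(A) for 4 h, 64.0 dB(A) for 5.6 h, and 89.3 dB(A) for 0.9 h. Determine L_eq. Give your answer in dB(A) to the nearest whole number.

The energy average is taken in the linear domain: L_eq = 10·log₁₀[(Σ tᵢ·10^(Lᵢ/10))/T], T = 14.6 h.
Σ tᵢ·10^(Lᵢ/10) = 4.1·10^(62.0/10) + 4·10^(90.7/10) + 5.6·10^(64.0/10) + 0.9·10^(89.3/10) = 5.486e+09.
L_eq = 10·log₁₀(5.486e+09/14.6) = 85.75 dB(A).

86 dB(A)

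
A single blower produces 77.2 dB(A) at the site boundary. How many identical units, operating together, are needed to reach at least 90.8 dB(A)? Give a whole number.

23

The shortfall is 90.8 − 77.2 = 13.6 dB, and N units add 10·log₁₀ N, so need 10·log₁₀ N ≥ 13.6.
N ≥ 10^(13.6/10) = 22.909, so N = 23.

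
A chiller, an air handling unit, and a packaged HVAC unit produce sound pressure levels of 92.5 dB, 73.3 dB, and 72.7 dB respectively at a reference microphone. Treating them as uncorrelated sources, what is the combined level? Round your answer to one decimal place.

For uncorrelated sources the intensities add, so convert each level to linear form, sum, and take 10·log₁₀ of the total.
Σ 10^(L/10) = 10^(92.5/10) + 10^(73.3/10) + 10^(72.7/10) = 1.818e+09.
L_total = 10·log₁₀(1.818e+09) = 92.60 dB.

92.6 dB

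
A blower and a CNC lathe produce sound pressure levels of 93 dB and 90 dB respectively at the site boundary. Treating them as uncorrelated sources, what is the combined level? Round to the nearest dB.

Incoherent sources combine by intensity addition: L_total = 10·log₁₀(Σ 10^(L_i/10)).
Σ 10^(L/10) = 10^(93/10) + 10^(90/10) = 2.995e+09.
L_total = 10·log₁₀(2.995e+09) = 94.76 dB.

95 dB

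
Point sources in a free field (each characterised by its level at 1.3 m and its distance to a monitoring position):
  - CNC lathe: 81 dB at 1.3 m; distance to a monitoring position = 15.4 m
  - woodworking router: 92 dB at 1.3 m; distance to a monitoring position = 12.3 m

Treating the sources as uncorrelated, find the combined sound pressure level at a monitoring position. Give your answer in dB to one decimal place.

Propagate each source to the receiver with L = L_ref − 20·log₁₀(r/r_ref), then add intensities.
CNC lathe: 81 − 20·log₁₀(15.4/1.3) = 81 − 21.47 = 59.53 dB.
woodworking router: 92 − 20·log₁₀(12.3/1.3) = 92 − 19.52 = 72.48 dB.
Σ 10^(L/10) = 1.860e+07 → L_total = 10·log₁₀(1.860e+07) = 72.70 dB.

72.7 dB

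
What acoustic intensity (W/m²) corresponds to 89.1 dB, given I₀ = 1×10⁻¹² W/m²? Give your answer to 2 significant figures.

I = I₀·10^(L/10) = 10⁻¹² × 10^(89.1/10) = 10^(-3.090).

0.00081 W/m²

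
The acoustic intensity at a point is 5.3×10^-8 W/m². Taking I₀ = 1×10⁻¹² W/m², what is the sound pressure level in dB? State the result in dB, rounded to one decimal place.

47.2 dB

Dividing by I₀ shifts the exponent by 12: I/I₀ = 5.3×10^4.
L = 10·(0.7243 + 4) = 47.24 dB.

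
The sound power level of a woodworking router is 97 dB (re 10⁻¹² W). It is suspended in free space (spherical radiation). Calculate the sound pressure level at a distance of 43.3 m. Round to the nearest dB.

The power spreads over a sphere of area 4π·r², so L_p = L_w − 10·log₁₀(4π·r²).
4π·r² = 2.356e+04 m², 10·log₁₀ of that is 43.722 dB.
L_p = 97 − 43.722 = 53.28 dB.

53 dB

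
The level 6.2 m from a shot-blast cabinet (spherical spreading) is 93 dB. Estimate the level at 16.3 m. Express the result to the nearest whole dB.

85 dB

For a point source, L₂ = L₁ − 20·log₁₀(r₂/r₁).
L₂ = 93 − 20·log₁₀(16.3/6.2) = 93 − 8.396 = 84.60 dB.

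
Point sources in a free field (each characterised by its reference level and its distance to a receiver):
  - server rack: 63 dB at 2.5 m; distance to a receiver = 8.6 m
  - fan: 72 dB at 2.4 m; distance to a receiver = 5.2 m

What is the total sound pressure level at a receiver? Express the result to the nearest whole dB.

65 dB

First find each source's level at the receiver (point-source: −20·log₁₀(r/r_ref)), then combine on an intensity basis.
server rack: 63 − 20·log₁₀(8.6/2.5) = 63 − 10.73 = 52.27 dB.
fan: 72 − 20·log₁₀(5.2/2.4) = 72 − 6.72 = 65.28 dB.
Σ 10^(L/10) = 3.545e+06 → L_total = 10·log₁₀(3.545e+06) = 65.50 dB.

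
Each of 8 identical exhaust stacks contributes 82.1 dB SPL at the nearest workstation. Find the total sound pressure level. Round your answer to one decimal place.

With 8 equal, uncorrelated contributions the intensity is 8× that of one unit, giving a rise of 10·log₁₀ 8.
L_total = 82.1 + 10·log₁₀(8) = 82.1 + 9.031 = 91.13 dB SPL.

91.1 dB SPL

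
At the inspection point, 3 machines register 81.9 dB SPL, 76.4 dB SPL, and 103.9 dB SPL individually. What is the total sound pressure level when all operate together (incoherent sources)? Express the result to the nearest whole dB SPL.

Incoherent sources combine by intensity addition: L_total = 10·log₁₀(Σ 10^(L_i/10)).
Σ 10^(L/10) = 10^(81.9/10) + 10^(76.4/10) + 10^(103.9/10) = 2.475e+10.
L_total = 10·log₁₀(2.475e+10) = 103.93 dB SPL.

104 dB SPL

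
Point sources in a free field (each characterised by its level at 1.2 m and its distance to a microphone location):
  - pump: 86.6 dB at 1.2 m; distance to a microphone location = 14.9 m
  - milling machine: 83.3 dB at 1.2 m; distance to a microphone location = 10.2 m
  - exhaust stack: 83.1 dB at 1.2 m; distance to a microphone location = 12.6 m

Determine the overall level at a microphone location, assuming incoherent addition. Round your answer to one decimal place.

68.9 dB

Propagate each source to the receiver with L = L_ref − 20·log₁₀(r/r_ref), then add intensities.
pump: 86.6 − 20·log₁₀(14.9/1.2) = 86.6 − 21.88 = 64.72 dB.
milling machine: 83.3 − 20·log₁₀(10.2/1.2) = 83.3 − 18.59 = 64.71 dB.
exhaust stack: 83.1 − 20·log₁₀(12.6/1.2) = 83.1 − 20.42 = 62.68 dB.
Σ 10^(L/10) = 7.776e+06 → L_total = 10·log₁₀(7.776e+06) = 68.91 dB.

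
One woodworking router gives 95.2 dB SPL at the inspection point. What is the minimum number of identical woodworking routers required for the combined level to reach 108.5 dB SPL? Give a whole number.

Need L₁ + 10·log₁₀ N ≥ 108.5, i.e. log₁₀ N ≥ 1.33.
N ≥ 10^(13.3/10) = 21.380, so N = 22.

22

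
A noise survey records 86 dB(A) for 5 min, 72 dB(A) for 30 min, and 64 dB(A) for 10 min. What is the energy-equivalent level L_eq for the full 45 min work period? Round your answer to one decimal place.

77.4 dB(A)

The energy average is taken in the linear domain: L_eq = 10·log₁₀[(Σ tᵢ·10^(Lᵢ/10))/T], T = 45 min.
Σ tᵢ·10^(Lᵢ/10) = 5·10^(86/10) + 30·10^(72/10) + 10·10^(64/10) = 2.491e+09.
L_eq = 10·log₁₀(2.491e+09/45) = 77.43 dB(A).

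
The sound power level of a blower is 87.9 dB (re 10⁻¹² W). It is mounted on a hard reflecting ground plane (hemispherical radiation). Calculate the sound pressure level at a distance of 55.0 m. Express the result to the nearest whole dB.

45 dB

Free-field hemispherical radiation: L_p = L_w − 10·log₁₀(2π·r²), r = 55.0 m.
2π·r² = 1.901e+04 m², 10·log₁₀ of that is 42.789 dB.
L_p = 87.9 − 42.789 = 45.11 dB.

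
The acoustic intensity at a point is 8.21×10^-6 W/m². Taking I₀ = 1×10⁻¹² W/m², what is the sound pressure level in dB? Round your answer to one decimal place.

69.1 dB

I/I₀ = 8.21×10^-6/10⁻¹² = 8.21×10^6, and L = 10·log₁₀(I/I₀).
L = 10·(0.9143 + 6) = 69.14 dB.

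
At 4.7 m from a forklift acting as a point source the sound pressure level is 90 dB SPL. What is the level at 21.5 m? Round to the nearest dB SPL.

Point-source attenuation: ΔL = 20·log₁₀(r₂/r₁) = 20·log₁₀(21.5/4.7) = 13.207 dB.
L₂ = 90 − 20·log₁₀(21.5/4.7) = 90 − 13.207 = 76.79 dB SPL.

77 dB SPL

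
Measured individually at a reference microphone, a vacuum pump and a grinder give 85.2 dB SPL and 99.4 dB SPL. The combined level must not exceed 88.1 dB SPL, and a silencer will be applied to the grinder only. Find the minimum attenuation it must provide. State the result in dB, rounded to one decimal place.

The untreated sources together contribute 10^(85.2/10) = 3.311e+08, i.e. 85.20 dB SPL.
The limit corresponds to 10^(88.1/10) = 6.457e+08; subtracting the fixed part leaves 3.145e+08 for the grinder, i.e. 84.98 dB SPL.
So the grinder must be reduced from 99.4 to 84.98 dB SPL: IL = 14.42 dB.

14.4 dB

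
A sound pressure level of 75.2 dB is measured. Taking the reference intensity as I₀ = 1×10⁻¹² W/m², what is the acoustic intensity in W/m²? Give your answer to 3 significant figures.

3.31e-05 W/m²

I = I₀·10^(L/10) = 10⁻¹² × 10^(75.2/10) = 10^(-4.480).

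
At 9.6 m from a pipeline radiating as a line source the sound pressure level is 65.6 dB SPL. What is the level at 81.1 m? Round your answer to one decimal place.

Cylindrical spreading from a line source gives a 10·log₁₀(r₂/r₁) drop.
L₂ = 65.6 − 10·log₁₀(81.1/9.6) = 65.6 − 9.267 = 56.33 dB SPL.

56.3 dB SPL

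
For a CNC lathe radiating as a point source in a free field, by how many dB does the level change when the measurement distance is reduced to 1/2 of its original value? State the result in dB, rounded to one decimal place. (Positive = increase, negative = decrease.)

+6.0 dB

A point source loses 6 dB per doubling of distance; generally ΔL = −20·log₁₀(r₂/r₁).
ΔL = −20·log₁₀(0.5) = +6.02 dB.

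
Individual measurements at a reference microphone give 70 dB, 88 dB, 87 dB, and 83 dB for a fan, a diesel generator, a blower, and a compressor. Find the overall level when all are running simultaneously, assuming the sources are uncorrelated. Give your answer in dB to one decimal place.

Incoherent sources combine by intensity addition: L_total = 10·log₁₀(Σ 10^(L_i/10)).
Σ 10^(L/10) = 10^(70/10) + 10^(88/10) + 10^(87/10) + 10^(83/10) = 1.342e+09.
L_total = 10·log₁₀(1.342e+09) = 91.28 dB.

91.3 dB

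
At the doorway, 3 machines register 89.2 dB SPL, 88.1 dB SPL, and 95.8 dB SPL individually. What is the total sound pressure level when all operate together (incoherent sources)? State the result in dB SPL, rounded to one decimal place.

Incoherent sources combine by intensity addition: L_total = 10·log₁₀(Σ 10^(L_i/10)).
Σ 10^(L/10) = 10^(89.2/10) + 10^(88.1/10) + 10^(95.8/10) = 5.279e+09.
L_total = 10·log₁₀(5.279e+09) = 97.23 dB SPL.

97.2 dB SPL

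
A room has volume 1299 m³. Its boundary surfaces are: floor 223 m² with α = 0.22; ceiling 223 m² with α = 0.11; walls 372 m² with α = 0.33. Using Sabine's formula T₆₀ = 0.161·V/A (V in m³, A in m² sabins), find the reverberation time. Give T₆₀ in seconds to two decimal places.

Total absorption A = 223·0.22 + 223·0.11 + 372·0.33 = 196.35 m² sabins.
T₆₀ = 0.161 × 1299 / 196.35 = 1.065 s.

1.07 s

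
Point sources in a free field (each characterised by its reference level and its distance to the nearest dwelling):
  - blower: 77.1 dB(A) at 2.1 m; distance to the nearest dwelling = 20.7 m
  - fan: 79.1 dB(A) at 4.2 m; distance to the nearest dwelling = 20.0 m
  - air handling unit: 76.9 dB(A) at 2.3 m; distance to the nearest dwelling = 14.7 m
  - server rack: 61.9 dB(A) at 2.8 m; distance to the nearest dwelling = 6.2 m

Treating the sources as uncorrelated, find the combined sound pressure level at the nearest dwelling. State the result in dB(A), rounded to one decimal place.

67.5 dB(A)

Propagate each source to the receiver with L = L_ref − 20·log₁₀(r/r_ref), then add intensities.
blower: 77.1 − 20·log₁₀(20.7/2.1) = 77.1 − 19.88 = 57.22 dB(A).
fan: 79.1 − 20·log₁₀(20.0/4.2) = 79.1 − 13.56 = 65.54 dB(A).
air handling unit: 76.9 − 20·log₁₀(14.7/2.3) = 76.9 − 16.11 = 60.79 dB(A).
server rack: 61.9 − 20·log₁₀(6.2/2.8) = 61.9 − 6.90 = 55.00 dB(A).
Σ 10^(L/10) = 5.627e+06 → L_total = 10·log₁₀(5.627e+06) = 67.50 dB(A).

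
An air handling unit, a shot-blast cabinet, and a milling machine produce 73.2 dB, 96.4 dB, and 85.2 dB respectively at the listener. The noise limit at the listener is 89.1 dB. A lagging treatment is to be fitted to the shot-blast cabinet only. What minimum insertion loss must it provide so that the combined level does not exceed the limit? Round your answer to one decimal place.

9.8 dB

Fixed contribution from the other sources: Σ 10^(L/10) = 10^(73.2/10) + 10^(85.2/10) = 3.520e+08 (85.47 dB).
To meet 89.1 dB overall, the treated shot-blast cabinet may contribute at most 10^(89.1/10) − 3.520e+08 = 4.608e+08, i.e. 86.64 dB.
So the shot-blast cabinet must be reduced from 96.4 to 86.64 dB: IL = 9.76 dB.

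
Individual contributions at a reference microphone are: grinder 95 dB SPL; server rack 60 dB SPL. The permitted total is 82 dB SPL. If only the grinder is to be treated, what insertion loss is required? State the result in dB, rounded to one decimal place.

13.0 dB

Fixed contribution from the other source: Σ 10^(L/10) = 10^(60/10) = 1.000e+06 (60.00 dB SPL).
The limit corresponds to 10^(82/10) = 1.585e+08; subtracting the fixed part leaves 1.575e+08 for the grinder, i.e. 81.97 dB SPL.
So the grinder must be reduced from 95 to 81.97 dB SPL: IL = 13.03 dB.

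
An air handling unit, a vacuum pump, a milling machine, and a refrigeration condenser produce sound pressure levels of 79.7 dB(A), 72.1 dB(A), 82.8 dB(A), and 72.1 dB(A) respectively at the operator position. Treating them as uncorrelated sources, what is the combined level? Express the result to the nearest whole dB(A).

Incoherent sources combine by intensity addition: L_total = 10·log₁₀(Σ 10^(L_i/10)).
Σ 10^(L/10) = 10^(79.7/10) + 10^(72.1/10) + 10^(82.8/10) + 10^(72.1/10) = 3.163e+08.
L_total = 10·log₁₀(3.163e+08) = 85.00 dB(A).

85 dB(A)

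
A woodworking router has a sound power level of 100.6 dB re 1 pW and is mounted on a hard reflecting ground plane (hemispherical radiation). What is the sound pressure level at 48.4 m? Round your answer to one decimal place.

58.9 dB

Free-field hemispherical radiation: L_p = L_w − 10·log₁₀(2π·r²), r = 48.4 m.
2π·r² = 1.472e+04 m², 10·log₁₀ of that is 41.679 dB.
L_p = 100.6 − 41.679 = 58.92 dB.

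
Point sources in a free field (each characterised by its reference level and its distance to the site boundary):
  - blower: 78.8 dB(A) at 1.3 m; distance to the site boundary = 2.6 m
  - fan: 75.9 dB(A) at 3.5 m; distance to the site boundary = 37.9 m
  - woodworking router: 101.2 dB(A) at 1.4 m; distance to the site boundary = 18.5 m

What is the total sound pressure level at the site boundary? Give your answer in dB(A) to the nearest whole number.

First find each source's level at the receiver (point-source: −20·log₁₀(r/r_ref)), then combine on an intensity basis.
blower: 78.8 − 20·log₁₀(2.6/1.3) = 78.8 − 6.02 = 72.78 dB(A).
fan: 75.9 − 20·log₁₀(37.9/3.5) = 75.9 − 20.69 = 55.21 dB(A).
woodworking router: 101.2 − 20·log₁₀(18.5/1.4) = 101.2 − 22.42 = 78.78 dB(A).
Σ 10^(L/10) = 9.479e+07 → L_total = 10·log₁₀(9.479e+07) = 79.77 dB(A).

80 dB(A)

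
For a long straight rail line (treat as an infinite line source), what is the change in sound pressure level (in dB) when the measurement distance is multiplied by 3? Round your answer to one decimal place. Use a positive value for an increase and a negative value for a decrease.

-4.8 dB

A line source loses 3 dB per doubling of distance; generally ΔL = −10·log₁₀(r₂/r₁).
ΔL = −10·log₁₀(3) = -4.77 dB.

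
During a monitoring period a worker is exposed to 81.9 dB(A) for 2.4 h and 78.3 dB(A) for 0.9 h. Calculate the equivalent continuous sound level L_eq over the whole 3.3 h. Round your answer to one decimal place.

L_eq = 10·log₁₀[(1/T)·Σ tᵢ·10^(Lᵢ/10)] with T = 3.3 h.
Σ tᵢ·10^(Lᵢ/10) = 2.4·10^(81.9/10) + 0.9·10^(78.3/10) = 4.326e+08.
L_eq = 10·log₁₀(4.326e+08/3.3) = 81.18 dB(A).

81.2 dB(A)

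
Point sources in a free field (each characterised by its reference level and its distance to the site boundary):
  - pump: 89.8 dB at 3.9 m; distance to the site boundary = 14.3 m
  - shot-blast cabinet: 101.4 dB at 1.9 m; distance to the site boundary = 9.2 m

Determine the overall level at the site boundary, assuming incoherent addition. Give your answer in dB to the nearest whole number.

Propagate each source to the receiver with L = L_ref − 20·log₁₀(r/r_ref), then add intensities.
pump: 89.8 − 20·log₁₀(14.3/3.9) = 89.8 − 11.29 = 78.51 dB.
shot-blast cabinet: 101.4 − 20·log₁₀(9.2/1.9) = 101.4 − 13.70 = 87.70 dB.
Σ 10^(L/10) = 6.598e+08 → L_total = 10·log₁₀(6.598e+08) = 88.19 dB.

88 dB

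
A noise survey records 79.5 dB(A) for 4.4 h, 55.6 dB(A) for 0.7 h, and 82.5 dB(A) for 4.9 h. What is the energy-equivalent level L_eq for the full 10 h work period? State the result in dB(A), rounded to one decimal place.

L_eq = 10·log₁₀[(1/T)·Σ tᵢ·10^(Lᵢ/10)] with T = 10 h.
Σ tᵢ·10^(Lᵢ/10) = 4.4·10^(79.5/10) + 0.7·10^(55.6/10) + 4.9·10^(82.5/10) = 1.264e+09.
L_eq = 10·log₁₀(1.264e+09/10) = 81.02 dB(A).

81.0 dB(A)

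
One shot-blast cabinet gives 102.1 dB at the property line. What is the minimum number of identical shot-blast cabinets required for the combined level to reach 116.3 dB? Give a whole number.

N identical sources give L₁ + 10·log₁₀ N, so require 10·log₁₀ N ≥ 116.3 − 102.1 = 14.2 dB.
N ≥ 10^(14.2/10) = 26.303, so N = 27.

27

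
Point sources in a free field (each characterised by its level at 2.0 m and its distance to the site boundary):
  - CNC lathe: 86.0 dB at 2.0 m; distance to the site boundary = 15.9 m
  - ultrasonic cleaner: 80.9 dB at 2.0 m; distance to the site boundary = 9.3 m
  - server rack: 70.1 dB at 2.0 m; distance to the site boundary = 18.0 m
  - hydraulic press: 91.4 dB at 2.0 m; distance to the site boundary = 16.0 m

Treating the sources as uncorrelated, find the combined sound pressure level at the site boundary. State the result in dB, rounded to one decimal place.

75.3 dB

First find each source's level at the receiver (point-source: −20·log₁₀(r/r_ref)), then combine on an intensity basis.
CNC lathe: 86.0 − 20·log₁₀(15.9/2.0) = 86.0 − 18.01 = 67.99 dB.
ultrasonic cleaner: 80.9 − 20·log₁₀(9.3/2.0) = 80.9 − 13.35 = 67.55 dB.
server rack: 70.1 − 20·log₁₀(18.0/2.0) = 70.1 − 19.08 = 51.02 dB.
hydraulic press: 91.4 − 20·log₁₀(16.0/2.0) = 91.4 − 18.06 = 73.34 dB.
Σ 10^(L/10) = 3.368e+07 → L_total = 10·log₁₀(3.368e+07) = 75.27 dB.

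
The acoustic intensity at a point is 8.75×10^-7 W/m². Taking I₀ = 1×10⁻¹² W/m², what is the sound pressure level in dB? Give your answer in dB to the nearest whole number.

Dividing by I₀ shifts the exponent by 12: I/I₀ = 8.75×10^5.
L = 10·(0.9420 + 5) = 59.42 dB.

59 dB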